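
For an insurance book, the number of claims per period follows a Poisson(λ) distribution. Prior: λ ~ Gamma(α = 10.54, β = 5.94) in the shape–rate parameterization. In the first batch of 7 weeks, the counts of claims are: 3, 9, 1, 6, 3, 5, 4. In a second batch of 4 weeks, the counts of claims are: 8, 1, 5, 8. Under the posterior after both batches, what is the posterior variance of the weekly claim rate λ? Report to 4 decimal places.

0.2214

With a Gamma(shape α, rate β) prior, the Poisson likelihood is conjugate: the posterior is Gamma(α + ΣXᵢ, β + n).
Batch 1: sum of counts S = 31 over n = 7 weeks.
After batch 1: Gamma(α+S, β+n) = Gamma(10.54+31, 5.94+7) = Gamma(41.54, 12.94).
Batch 2: sum of counts S = 22 over n = 4 weeks.
After batch 2: Gamma(α+S, β+n) = Gamma(41.54+22, 12.94+4) = Gamma(63.54, 16.94).
Var = α/β² = 63.54/16.94² = 0.2214.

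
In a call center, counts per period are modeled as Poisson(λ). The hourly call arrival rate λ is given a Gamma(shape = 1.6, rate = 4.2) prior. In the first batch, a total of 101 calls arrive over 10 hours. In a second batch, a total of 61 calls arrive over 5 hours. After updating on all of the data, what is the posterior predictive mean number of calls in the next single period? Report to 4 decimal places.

8.5208

With a Gamma(shape α, rate β) prior, the Poisson likelihood is conjugate: the posterior is Gamma(α + ΣXᵢ, β + n).
After batch 1: Gamma(α+S, β+n) = Gamma(1.6+101, 4.2+10) = Gamma(102.6, 14.2).
After batch 2: Gamma(α+S, β+n) = Gamma(102.6+61, 14.2+5) = Gamma(163.6, 19.2).
The predictive distribution for one future period is NegBinom with mean α/β = 8.5208.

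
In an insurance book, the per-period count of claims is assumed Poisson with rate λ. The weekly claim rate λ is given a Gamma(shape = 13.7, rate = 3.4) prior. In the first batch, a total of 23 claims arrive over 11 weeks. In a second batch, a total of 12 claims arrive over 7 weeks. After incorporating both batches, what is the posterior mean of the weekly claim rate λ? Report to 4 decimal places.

With a Gamma(shape α, rate β) prior, the Poisson likelihood is conjugate: the posterior is Gamma(α + ΣXᵢ, β + n).
After batch 1: Gamma(α+S, β+n) = Gamma(13.7+23, 3.4+11) = Gamma(36.7, 14.4).
After batch 2: Gamma(α+S, β+n) = Gamma(36.7+12, 14.4+7) = Gamma(48.7, 21.4).
Posterior mean = α/β = 48.7/21.4 = 2.2757.

2.2757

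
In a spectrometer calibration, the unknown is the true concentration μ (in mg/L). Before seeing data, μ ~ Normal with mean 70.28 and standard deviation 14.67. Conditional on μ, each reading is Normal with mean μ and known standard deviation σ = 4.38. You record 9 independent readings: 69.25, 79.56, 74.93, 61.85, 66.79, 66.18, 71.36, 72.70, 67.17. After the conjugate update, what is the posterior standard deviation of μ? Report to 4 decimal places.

For Normal data with known variance σ², a Normal(μ₀, σ₀²) prior on μ is conjugate. Posterior precision = 1/σ₀² + n/σ²; posterior mean is the precision-weighted average of μ₀ and x̄.
σ₀² = 14.67² = 215.2089, σ² = 4.38² = 19.1844; σ² + n·σ₀² = 19.1844 + 9·215.2089 = 1956.0645.
Posterior precision = 1/σ₀² + n/σ² = 1/215.2089 + 9/19.1844 = (σ² + n·σ₀²)/(σ₀²σ²) = 1956.0645/(215.2089·19.1844); posterior variance σₙ² = σ₀²σ²/(σ² + n·σ₀²) = 215.2089·19.1844/1956.0645 = 2.110694.
Posterior SD = √σₙ² = √(215.2089·19.1844/1956.0645) = 1.4528.

1.4528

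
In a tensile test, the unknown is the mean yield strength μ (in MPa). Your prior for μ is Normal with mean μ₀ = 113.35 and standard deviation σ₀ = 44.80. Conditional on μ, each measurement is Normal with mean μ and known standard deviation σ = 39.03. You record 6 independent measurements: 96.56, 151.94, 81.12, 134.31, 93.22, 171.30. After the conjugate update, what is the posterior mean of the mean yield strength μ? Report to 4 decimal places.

120.5034

For Normal data with known variance σ², a Normal(μ₀, σ₀²) prior on μ is conjugate. Posterior precision = 1/σ₀² + n/σ²; posterior mean is the precision-weighted average of μ₀ and x̄.
Σxᵢ = 96.56 + 151.94 + 81.12 + 134.31 + 93.22 + 171.30 = 728.45, so n·x̄ = 728.45.
σ₀² = 44.80² = 2007.04, σ² = 39.03² = 1523.3409; σ² + n·σ₀² = 1523.3409 + 6·2007.04 = 13565.5809.
Posterior mean = (μ₀/σ₀² + n·x̄/σ²)/(1/σ₀² + n/σ²) = (σ²·μ₀ + σ₀²·n·x̄)/(σ² + n·σ₀²) = (1523.3409·113.35 + 2007.04·728.45)/13565.5809 = 1634698.979015/13565.5809 = 120.5034.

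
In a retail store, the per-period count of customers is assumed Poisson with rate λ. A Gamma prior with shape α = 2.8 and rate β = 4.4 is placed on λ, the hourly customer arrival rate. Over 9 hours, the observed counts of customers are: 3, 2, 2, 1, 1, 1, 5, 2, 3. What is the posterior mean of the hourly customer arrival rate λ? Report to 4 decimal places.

1.7015

With a Gamma(shape α, rate β) prior, the Poisson likelihood is conjugate: the posterior is Gamma(α + ΣXᵢ, β + n).
Sum of counts S = 20 over n = 9 hours.
Posterior: Gamma(α+S, β+n) = Gamma(2.8+20, 4.4+9) = Gamma(22.8, 13.4).
Posterior mean = α/β = 22.8/13.4 = 1.7015.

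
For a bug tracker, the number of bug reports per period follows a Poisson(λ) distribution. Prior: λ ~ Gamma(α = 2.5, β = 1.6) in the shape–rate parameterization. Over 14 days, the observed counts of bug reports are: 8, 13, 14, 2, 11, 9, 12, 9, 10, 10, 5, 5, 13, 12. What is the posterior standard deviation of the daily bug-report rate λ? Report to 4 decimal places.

With a Gamma(shape α, rate β) prior, the Poisson likelihood is conjugate: the posterior is Gamma(α + ΣXᵢ, β + n).
Sum of counts S = 133 over n = 14 days.
Posterior: Gamma(α+S, β+n) = Gamma(2.5+133, 1.6+14) = Gamma(135.5, 15.6).
SD = √α/β = √135.5/15.6 = 0.7462.

0.7462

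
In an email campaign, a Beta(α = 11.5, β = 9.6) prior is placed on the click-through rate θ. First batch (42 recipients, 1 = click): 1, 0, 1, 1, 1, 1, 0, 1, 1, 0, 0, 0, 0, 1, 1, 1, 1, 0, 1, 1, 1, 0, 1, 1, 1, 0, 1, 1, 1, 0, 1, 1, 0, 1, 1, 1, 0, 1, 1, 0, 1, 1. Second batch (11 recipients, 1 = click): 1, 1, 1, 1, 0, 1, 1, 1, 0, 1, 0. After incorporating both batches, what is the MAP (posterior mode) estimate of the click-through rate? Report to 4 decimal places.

0.6588

The Beta prior is conjugate to a Binomial/Bernoulli likelihood; the update adds successes to α and failures to β.
After batch 1: Beta(11.5+29, 9.6+13) = Beta(40.5, 22.6).
After batch 2: Beta(40.5+8, 22.6+3) = Beta(48.5, 25.6).
Mode of Beta(a,b) for a,b>1 is (a−1)/(a+b−2) = 47.5/72.1 = 0.6588.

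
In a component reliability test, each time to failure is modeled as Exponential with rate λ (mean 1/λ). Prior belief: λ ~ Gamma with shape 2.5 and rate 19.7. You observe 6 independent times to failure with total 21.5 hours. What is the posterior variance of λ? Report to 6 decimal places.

With a Gamma(shape α, rate β) prior on the exponential rate λ, the posterior after n observations with total T = Σxᵢ is Gamma(α+n, β+T).
Posterior: Gamma(2.5+6, 19.7+21.5) = Gamma(8.5, 41.2).
Var = α/β² = 0.005008.

0.005008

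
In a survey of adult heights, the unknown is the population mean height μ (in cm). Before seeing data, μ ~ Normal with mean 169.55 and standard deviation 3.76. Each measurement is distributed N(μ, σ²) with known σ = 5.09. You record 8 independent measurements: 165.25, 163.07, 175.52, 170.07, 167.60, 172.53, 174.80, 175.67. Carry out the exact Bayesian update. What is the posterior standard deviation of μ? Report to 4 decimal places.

1.6232

For Normal data with known variance σ², a Normal(μ₀, σ₀²) prior on μ is conjugate. Posterior precision = 1/σ₀² + n/σ²; posterior mean is the precision-weighted average of μ₀ and x̄.
σ₀² = 3.76² = 14.1376, σ² = 5.09² = 25.9081; σ² + n·σ₀² = 25.9081 + 8·14.1376 = 139.0089.
Posterior precision = 1/σ₀² + n/σ² = 1/14.1376 + 8/25.9081 = (σ² + n·σ₀²)/(σ₀²σ²) = 139.0089/(14.1376·25.9081); posterior variance σₙ² = σ₀²σ²/(σ² + n·σ₀²) = 14.1376·25.9081/139.0089 = 2.634927.
Posterior SD = √σₙ² = √(14.1376·25.9081/139.0089) = 1.6232.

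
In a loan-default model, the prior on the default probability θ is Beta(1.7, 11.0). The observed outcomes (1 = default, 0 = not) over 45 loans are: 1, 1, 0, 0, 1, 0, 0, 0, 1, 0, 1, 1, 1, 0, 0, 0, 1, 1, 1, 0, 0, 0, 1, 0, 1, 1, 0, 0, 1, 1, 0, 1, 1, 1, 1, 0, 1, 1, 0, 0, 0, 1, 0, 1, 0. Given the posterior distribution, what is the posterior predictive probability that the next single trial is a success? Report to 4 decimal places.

0.4281

The Beta prior is conjugate to a Binomial/Bernoulli likelihood; the update adds successes to α and failures to β.
Posterior: Beta(α+k, β+n−k) = Beta(1.7+23, 11.0+22) = Beta(24.7, 33.0).
For a single future Bernoulli trial, P(success | data) = α/(α+β) = 0.4281.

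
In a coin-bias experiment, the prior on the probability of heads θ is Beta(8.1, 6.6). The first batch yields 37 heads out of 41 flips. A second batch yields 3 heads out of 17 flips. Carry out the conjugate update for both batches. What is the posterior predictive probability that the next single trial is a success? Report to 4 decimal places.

The Beta prior is conjugate to a Binomial/Bernoulli likelihood; the update adds successes to α and failures to β.
After batch 1: Beta(8.1+37, 6.6+4) = Beta(45.1, 10.6).
After batch 2: Beta(45.1+3, 10.6+14) = Beta(48.1, 24.6).
For a single future Bernoulli trial, P(success | data) = α/(α+β) = 0.6616.

0.6616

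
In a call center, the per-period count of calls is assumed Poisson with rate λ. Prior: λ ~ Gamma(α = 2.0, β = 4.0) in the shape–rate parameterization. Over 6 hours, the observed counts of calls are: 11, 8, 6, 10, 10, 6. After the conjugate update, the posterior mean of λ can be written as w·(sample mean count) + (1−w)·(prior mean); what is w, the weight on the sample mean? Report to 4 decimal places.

0.6000

With a Gamma(shape α, rate β) prior, the Poisson likelihood is conjugate: the posterior is Gamma(α + ΣXᵢ, β + n).
Posterior mean = (α₀+S)/(β₀+n) = [n/(β₀+n)]·(S/n) + [β₀/(β₀+n)]·(α₀/β₀), so only n and β₀ enter the weight.
Weight on data w = n/(β₀+n) = 6/(4.0+6) = 6/10.0 = 0.6000.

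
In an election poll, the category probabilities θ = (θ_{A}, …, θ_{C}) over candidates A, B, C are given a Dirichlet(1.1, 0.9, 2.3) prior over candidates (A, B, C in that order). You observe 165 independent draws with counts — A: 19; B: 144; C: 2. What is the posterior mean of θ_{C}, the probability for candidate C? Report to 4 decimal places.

The Dirichlet prior is conjugate to the Multinomial likelihood: each posterior αⱼ = prior αⱼ + observed count nⱼ.
Posterior concentration: (20.1, 144.9, 4.3), total = 169.3.
E[θ_{C}|data] = α_{C}/Σα = 4.3/169.3 = 0.0254.

0.0254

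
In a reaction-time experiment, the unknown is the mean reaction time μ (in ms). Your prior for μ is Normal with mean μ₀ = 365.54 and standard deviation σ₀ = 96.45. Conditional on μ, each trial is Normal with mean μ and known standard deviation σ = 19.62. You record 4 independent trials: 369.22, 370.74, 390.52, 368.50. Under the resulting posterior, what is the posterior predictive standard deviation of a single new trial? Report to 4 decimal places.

21.9134

For Normal data with known variance σ², a Normal(μ₀, σ₀²) prior on μ is conjugate. Posterior precision = 1/σ₀² + n/σ²; posterior mean is the precision-weighted average of μ₀ and x̄.
σ₀² = 96.45² = 9302.6025, σ² = 19.62² = 384.9444; σ² + n·σ₀² = 384.9444 + 4·9302.6025 = 37595.3544.
Posterior precision = 1/σ₀² + n/σ² = 1/9302.6025 + 4/384.9444 = (σ² + n·σ₀²)/(σ₀²σ²) = 37595.3544/(9302.6025·384.9444); posterior variance σₙ² = σ₀²σ²/(σ² + n·σ₀²) = 9302.6025·384.9444/37595.3544 = 95.250724.
Predictive variance for one new observation = σₙ² + σ² = 9302.6025·384.9444/37595.3544 + 384.9444 = σ²·(σ₀² + 37595.3544)/37595.3544 = 384.9444·46897.9569/37595.3544 = 480.195124; SD = √(384.9444·46897.9569/37595.3544) = 21.9134.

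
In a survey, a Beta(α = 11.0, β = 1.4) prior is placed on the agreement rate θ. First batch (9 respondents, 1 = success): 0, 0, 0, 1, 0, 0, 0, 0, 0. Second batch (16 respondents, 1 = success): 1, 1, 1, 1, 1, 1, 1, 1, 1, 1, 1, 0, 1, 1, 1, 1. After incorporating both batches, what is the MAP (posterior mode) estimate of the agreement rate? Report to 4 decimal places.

0.7345

The Beta prior is conjugate to a Binomial/Bernoulli likelihood; the update adds successes to α and failures to β.
After batch 1: Beta(11.0+1, 1.4+8) = Beta(12.0, 9.4).
After batch 2: Beta(12.0+15, 9.4+1) = Beta(27.0, 10.4).
Mode of Beta(a,b) for a,b>1 is (a−1)/(a+b−2) = 26.0/35.4 = 0.7345.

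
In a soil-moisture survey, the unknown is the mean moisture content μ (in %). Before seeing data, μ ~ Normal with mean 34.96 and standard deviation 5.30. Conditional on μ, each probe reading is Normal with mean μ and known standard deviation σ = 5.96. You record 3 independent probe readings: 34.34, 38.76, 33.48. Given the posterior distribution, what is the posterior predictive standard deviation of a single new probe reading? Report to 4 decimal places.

6.6220

For Normal data with known variance σ², a Normal(μ₀, σ₀²) prior on μ is conjugate. Posterior precision = 1/σ₀² + n/σ²; posterior mean is the precision-weighted average of μ₀ and x̄.
σ₀² = 5.30² = 28.09, σ² = 5.96² = 35.5216; σ² + n·σ₀² = 35.5216 + 3·28.09 = 119.7916.
Posterior precision = 1/σ₀² + n/σ² = 1/28.09 + 3/35.5216 = (σ² + n·σ₀²)/(σ₀²σ²) = 119.7916/(28.09·35.5216); posterior variance σₙ² = σ₀²σ²/(σ² + n·σ₀²) = 28.09·35.5216/119.7916 = 8.329480.
Predictive variance for one new observation = σₙ² + σ² = 28.09·35.5216/119.7916 + 35.5216 = σ²·(σ₀² + 119.7916)/119.7916 = 35.5216·147.8816/119.7916 = 43.851080; SD = √(35.5216·147.8816/119.7916) = 6.6220.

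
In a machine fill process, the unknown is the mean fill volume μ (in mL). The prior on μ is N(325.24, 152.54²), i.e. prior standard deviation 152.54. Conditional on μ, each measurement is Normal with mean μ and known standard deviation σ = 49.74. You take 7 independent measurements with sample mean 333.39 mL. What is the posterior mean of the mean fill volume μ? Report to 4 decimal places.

For Normal data with known variance σ², a Normal(μ₀, σ₀²) prior on μ is conjugate. Posterior precision = 1/σ₀² + n/σ²; posterior mean is the precision-weighted average of μ₀ and x̄.
n·x̄ = 7·333.39 = 2333.73.
σ₀² = 152.54² = 23268.4516, σ² = 49.74² = 2474.0676; σ² + n·σ₀² = 2474.0676 + 7·23268.4516 = 165353.2288.
Posterior mean = (μ₀/σ₀² + n·x̄/σ²)/(1/σ₀² + n/σ²) = (σ²·μ₀ + σ₀²·n·x̄)/(σ² + n·σ₀²) = (2474.0676·325.24 + 23268.4516·2333.73)/165353.2288 = 55106949.298692/165353.2288 = 333.2681.

333.2681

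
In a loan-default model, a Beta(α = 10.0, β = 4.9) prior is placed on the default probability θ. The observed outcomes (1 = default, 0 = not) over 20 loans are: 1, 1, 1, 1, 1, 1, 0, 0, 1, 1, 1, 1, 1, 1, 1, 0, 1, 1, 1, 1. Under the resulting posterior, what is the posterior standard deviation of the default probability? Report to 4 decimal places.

0.0698

The Beta prior is conjugate to a Binomial/Bernoulli likelihood; the update adds successes to α and failures to β.
Posterior: Beta(α+k, β+n−k) = Beta(10.0+17, 4.9+3) = Beta(27.0, 7.9).
Var = αβ/((α+β)²(α+β+1)) = 27.0·7.9/(34.9²·35.9) = 0.00487804; SD = √0.00487804 = 0.0698.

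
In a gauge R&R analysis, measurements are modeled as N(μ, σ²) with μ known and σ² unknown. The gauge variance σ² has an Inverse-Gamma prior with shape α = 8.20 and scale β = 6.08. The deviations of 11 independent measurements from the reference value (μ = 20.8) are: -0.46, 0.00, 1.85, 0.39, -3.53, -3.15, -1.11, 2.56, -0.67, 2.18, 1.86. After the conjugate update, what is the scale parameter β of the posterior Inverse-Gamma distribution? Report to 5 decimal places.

With known mean μ and an Inverse-Gamma(α, β) prior on σ², the Normal likelihood is conjugate: posterior is Inv-Gamma(α + n/2, β + Σ(xᵢ−μ)²/2).
Σ(xᵢ−μ)² = (-0.46)² + (0.00)² + (1.85)² + (0.39)² + (-3.53)² + (-3.15)² + (-1.11)² + (2.56)² + (-0.67)² + (2.18)² + (1.86)² = 42.6162.
Posterior: Inv-Gamma(8.20 + 11/2, 6.08 + 42.6162/2) = Inv-Gamma(13.70, 27.38810).
Posterior β = 27.38810.

27.38810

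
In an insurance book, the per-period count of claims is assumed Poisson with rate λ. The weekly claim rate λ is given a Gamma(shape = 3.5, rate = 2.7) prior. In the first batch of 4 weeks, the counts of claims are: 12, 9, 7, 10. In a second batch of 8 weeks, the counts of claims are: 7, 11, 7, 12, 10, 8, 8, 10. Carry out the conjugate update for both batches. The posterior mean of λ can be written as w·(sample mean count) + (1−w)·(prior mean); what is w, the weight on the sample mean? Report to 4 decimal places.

0.8163

With a Gamma(shape α, rate β) prior, the Poisson likelihood is conjugate: the posterior is Gamma(α + ΣXᵢ, β + n).
Total number of weeks: n = 4 + 8 = 12.
Posterior mean = (α₀+S)/(β₀+n) = [n/(β₀+n)]·(S/n) + [β₀/(β₀+n)]·(α₀/β₀), so only n and β₀ enter the weight.
Weight on data w = n/(β₀+n) = 12/(2.7+12) = 12/14.7 = 0.8163.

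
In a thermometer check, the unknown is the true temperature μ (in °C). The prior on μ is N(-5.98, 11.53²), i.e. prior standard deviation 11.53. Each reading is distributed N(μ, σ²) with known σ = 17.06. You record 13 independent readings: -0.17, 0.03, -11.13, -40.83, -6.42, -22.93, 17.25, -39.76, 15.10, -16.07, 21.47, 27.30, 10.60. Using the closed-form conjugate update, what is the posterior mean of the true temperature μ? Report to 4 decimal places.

For Normal data with known variance σ², a Normal(μ₀, σ₀²) prior on μ is conjugate. Posterior precision = 1/σ₀² + n/σ²; posterior mean is the precision-weighted average of μ₀ and x̄.
Σxᵢ = (-0.17) + 0.03 + (-11.13) + (-40.83) + (-6.42) + (-22.93) + 17.25 + (-39.76) + 15.10 + (-16.07) + 21.47 + 27.30 + 10.60 = -45.56, so n·x̄ = -45.56.
σ₀² = 11.53² = 132.9409, σ² = 17.06² = 291.0436; σ² + n·σ₀² = 291.0436 + 13·132.9409 = 2019.2753.
Posterior mean = (μ₀/σ₀² + n·x̄/σ²)/(1/σ₀² + n/σ²) = (σ²·μ₀ + σ₀²·n·x̄)/(σ² + n·σ₀²) = (291.0436·(-5.98) + 132.9409·(-45.56))/2019.2753 = -7797.228132/2019.2753 = -3.8614.

-3.8614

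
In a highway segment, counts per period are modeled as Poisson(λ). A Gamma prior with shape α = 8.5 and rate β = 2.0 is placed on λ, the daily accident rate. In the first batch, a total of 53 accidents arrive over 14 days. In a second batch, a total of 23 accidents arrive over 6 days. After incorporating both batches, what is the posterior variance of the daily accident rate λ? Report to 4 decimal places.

With a Gamma(shape α, rate β) prior, the Poisson likelihood is conjugate: the posterior is Gamma(α + ΣXᵢ, β + n).
After batch 1: Gamma(α+S, β+n) = Gamma(8.5+53, 2.0+14) = Gamma(61.5, 16.0).
After batch 2: Gamma(α+S, β+n) = Gamma(61.5+23, 16.0+6) = Gamma(84.5, 22.0).
Var = α/β² = 84.5/22.0² = 0.1746.

0.1746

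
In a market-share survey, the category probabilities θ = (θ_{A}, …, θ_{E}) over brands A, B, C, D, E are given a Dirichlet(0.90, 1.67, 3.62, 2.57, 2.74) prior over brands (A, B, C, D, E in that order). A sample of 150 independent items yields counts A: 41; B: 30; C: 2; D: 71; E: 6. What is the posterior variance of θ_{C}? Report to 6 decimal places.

The Dirichlet prior is conjugate to the Multinomial likelihood: each posterior αⱼ = prior αⱼ + observed count nⱼ.
Posterior concentration: (41.90, 31.67, 5.62, 73.57, 8.74), total = 161.50.
Var[θ_j] = α_j(Σα−α_j)/((Σα)²(Σα+1)) = 5.62·155.88/(161.50²·162.50) = 0.000207.

0.000207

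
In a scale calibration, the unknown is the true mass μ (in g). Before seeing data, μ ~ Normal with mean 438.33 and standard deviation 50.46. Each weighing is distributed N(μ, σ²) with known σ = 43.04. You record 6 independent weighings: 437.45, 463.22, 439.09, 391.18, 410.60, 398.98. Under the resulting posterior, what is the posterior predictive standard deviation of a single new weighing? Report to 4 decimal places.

For Normal data with known variance σ², a Normal(μ₀, σ₀²) prior on μ is conjugate. Posterior precision = 1/σ₀² + n/σ²; posterior mean is the precision-weighted average of μ₀ and x̄.
σ₀² = 50.46² = 2546.2116, σ² = 43.04² = 1852.4416; σ² + n·σ₀² = 1852.4416 + 6·2546.2116 = 17129.7112.
Posterior precision = 1/σ₀² + n/σ² = 1/2546.2116 + 6/1852.4416 = (σ² + n·σ₀²)/(σ₀²σ²) = 17129.7112/(2546.2116·1852.4416); posterior variance σₙ² = σ₀²σ²/(σ² + n·σ₀²) = 2546.2116·1852.4416/17129.7112 = 275.352470.
Predictive variance for one new observation = σₙ² + σ² = 2546.2116·1852.4416/17129.7112 + 1852.4416 = σ²·(σ₀² + 17129.7112)/17129.7112 = 1852.4416·19675.9228/17129.7112 = 2127.794070; SD = √(1852.4416·19675.9228/17129.7112) = 46.1280.

46.1280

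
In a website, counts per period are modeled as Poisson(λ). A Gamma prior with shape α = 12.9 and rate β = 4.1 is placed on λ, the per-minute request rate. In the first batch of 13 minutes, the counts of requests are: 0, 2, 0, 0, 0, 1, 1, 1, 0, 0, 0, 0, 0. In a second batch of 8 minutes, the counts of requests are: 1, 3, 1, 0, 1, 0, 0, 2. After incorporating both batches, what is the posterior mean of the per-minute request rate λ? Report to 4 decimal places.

With a Gamma(shape α, rate β) prior, the Poisson likelihood is conjugate: the posterior is Gamma(α + ΣXᵢ, β + n).
Batch 1: sum of counts S = 5 over n = 13 minutes.
After batch 1: Gamma(α+S, β+n) = Gamma(12.9+5, 4.1+13) = Gamma(17.9, 17.1).
Batch 2: sum of counts S = 8 over n = 8 minutes.
After batch 2: Gamma(α+S, β+n) = Gamma(17.9+8, 17.1+8) = Gamma(25.9, 25.1).
Posterior mean = α/β = 25.9/25.1 = 1.0319.

1.0319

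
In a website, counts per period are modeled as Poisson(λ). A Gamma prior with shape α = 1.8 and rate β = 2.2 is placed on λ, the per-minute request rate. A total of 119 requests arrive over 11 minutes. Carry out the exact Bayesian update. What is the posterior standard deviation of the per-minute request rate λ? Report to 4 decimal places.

With a Gamma(shape α, rate β) prior, the Poisson likelihood is conjugate: the posterior is Gamma(α + ΣXᵢ, β + n).
Posterior: Gamma(α+S, β+n) = Gamma(1.8+119, 2.2+11) = Gamma(120.8, 13.2).
SD = √α/β = √120.8/13.2 = 0.8326.

0.8326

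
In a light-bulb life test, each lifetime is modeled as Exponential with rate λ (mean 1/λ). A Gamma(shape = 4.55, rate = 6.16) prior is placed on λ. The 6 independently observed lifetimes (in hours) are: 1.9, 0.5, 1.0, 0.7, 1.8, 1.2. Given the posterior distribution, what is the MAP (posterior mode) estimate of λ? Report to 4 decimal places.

0.7202

With a Gamma(shape α, rate β) prior on the exponential rate λ, the posterior after n observations with total T = Σxᵢ is Gamma(α+n, β+T).
Sum of observations T = 7.1 hours; n = 6.
Posterior: Gamma(4.55+6, 6.16+7.1) = Gamma(10.55, 13.26).
Mode = (α−1)/β = 0.7202.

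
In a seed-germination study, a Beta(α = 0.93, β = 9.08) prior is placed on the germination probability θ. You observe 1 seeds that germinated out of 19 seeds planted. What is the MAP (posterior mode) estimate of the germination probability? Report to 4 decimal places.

The Beta prior is conjugate to a Binomial/Bernoulli likelihood; the update adds successes to α and failures to β.
Posterior: Beta(α+k, β+n−k) = Beta(0.93+1, 9.08+18) = Beta(1.93, 27.08).
Mode of Beta(a,b) for a,b>1 is (a−1)/(a+b−2) = 0.93/27.01 = 0.0344.

0.0344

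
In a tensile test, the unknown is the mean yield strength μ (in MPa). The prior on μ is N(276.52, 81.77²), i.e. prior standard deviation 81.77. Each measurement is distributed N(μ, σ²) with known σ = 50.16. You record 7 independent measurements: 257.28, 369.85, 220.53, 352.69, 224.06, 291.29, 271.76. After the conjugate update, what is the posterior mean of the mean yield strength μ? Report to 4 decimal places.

For Normal data with known variance σ², a Normal(μ₀, σ₀²) prior on μ is conjugate. Posterior precision = 1/σ₀² + n/σ²; posterior mean is the precision-weighted average of μ₀ and x̄.
Σxᵢ = 257.28 + 369.85 + 220.53 + 352.69 + 224.06 + 291.29 + 271.76 = 1987.46, so n·x̄ = 1987.46.
σ₀² = 81.77² = 6686.3329, σ² = 50.16² = 2516.0256; σ² + n·σ₀² = 2516.0256 + 7·6686.3329 = 49320.3559.
Posterior mean = (μ₀/σ₀² + n·x̄/σ²)/(1/σ₀² + n/σ²) = (σ²·μ₀ + σ₀²·n·x̄)/(σ² + n·σ₀²) = (2516.0256·276.52 + 6686.3329·1987.46)/49320.3559 = 13984550.584346/49320.3559 = 283.5452.

283.5452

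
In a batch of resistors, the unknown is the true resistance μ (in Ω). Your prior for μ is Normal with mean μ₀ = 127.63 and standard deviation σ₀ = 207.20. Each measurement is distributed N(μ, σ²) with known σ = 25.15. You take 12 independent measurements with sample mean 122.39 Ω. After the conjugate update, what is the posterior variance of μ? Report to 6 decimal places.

52.645572

For Normal data with known variance σ², a Normal(μ₀, σ₀²) prior on μ is conjugate. Posterior precision = 1/σ₀² + n/σ²; posterior mean is the precision-weighted average of μ₀ and x̄.
σ₀² = 207.20² = 42931.84, σ² = 25.15² = 632.5225; σ² + n·σ₀² = 632.5225 + 12·42931.84 = 515814.6025.
Posterior precision = 1/σ₀² + n/σ² = 1/42931.84 + 12/632.5225 = (σ² + n·σ₀²)/(σ₀²σ²) = 515814.6025/(42931.84·632.5225); posterior variance σₙ² = σ₀²σ²/(σ² + n·σ₀²) = 42931.84·632.5225/515814.6025 = 52.645572.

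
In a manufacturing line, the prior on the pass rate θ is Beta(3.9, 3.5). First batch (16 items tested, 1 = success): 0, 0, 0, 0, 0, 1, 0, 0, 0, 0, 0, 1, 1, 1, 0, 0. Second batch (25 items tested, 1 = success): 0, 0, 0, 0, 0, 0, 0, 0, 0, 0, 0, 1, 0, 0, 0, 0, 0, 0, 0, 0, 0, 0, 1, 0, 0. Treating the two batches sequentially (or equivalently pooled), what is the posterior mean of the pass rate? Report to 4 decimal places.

0.2045

The Beta prior is conjugate to a Binomial/Bernoulli likelihood; the update adds successes to α and failures to β.
After batch 1: Beta(3.9+4, 3.5+12) = Beta(7.9, 15.5).
After batch 2: Beta(7.9+2, 15.5+23) = Beta(9.9, 38.5).
Posterior mean = α/(α+β) = 9.9/48.4 = 0.2045.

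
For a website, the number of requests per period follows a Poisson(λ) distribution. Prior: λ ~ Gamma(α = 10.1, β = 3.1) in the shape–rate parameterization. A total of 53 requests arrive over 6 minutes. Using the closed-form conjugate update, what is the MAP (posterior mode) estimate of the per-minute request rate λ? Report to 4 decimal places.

With a Gamma(shape α, rate β) prior, the Poisson likelihood is conjugate: the posterior is Gamma(α + ΣXᵢ, β + n).
Posterior: Gamma(α+S, β+n) = Gamma(10.1+53, 3.1+6) = Gamma(63.1, 9.1).
Mode of Gamma(α,β) for α≥1 is (α−1)/β = 62.1/9.1 = 6.8242.

6.8242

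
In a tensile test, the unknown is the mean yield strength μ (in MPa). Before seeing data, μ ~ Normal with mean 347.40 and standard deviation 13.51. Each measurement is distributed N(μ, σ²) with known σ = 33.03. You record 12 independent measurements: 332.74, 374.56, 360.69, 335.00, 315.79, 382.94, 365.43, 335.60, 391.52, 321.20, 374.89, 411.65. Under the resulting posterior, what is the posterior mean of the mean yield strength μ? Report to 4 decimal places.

For Normal data with known variance σ², a Normal(μ₀, σ₀²) prior on μ is conjugate. Posterior precision = 1/σ₀² + n/σ²; posterior mean is the precision-weighted average of μ₀ and x̄.
Σxᵢ = 332.74 + 374.56 + 360.69 + 335.00 + 315.79 + 382.94 + 365.43 + 335.60 + 391.52 + 321.20 + 374.89 + 411.65 = 4302.01, so n·x̄ = 4302.01.
σ₀² = 13.51² = 182.5201, σ² = 33.03² = 1090.9809; σ² + n·σ₀² = 1090.9809 + 12·182.5201 = 3281.2221.
Posterior mean = (μ₀/σ₀² + n·x̄/σ²)/(1/σ₀² + n/σ²) = (σ²·μ₀ + σ₀²·n·x̄)/(σ² + n·σ₀²) = (1090.9809·347.40 + 182.5201·4302.01)/3281.2221 = 1164210.060061/3281.2221 = 354.8099.

354.8099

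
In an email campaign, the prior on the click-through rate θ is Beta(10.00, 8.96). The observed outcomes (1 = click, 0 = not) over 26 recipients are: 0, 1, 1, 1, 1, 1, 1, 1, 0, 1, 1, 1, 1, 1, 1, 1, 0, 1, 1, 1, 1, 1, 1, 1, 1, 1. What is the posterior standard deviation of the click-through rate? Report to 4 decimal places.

0.0652

The Beta prior is conjugate to a Binomial/Bernoulli likelihood; the update adds successes to α and failures to β.
Posterior: Beta(α+k, β+n−k) = Beta(10.00+23, 8.96+3) = Beta(33.00, 11.96).
Var = αβ/((α+β)²(α+β+1)) = 33.00·11.96/(44.96²·45.96) = 0.00424827; SD = √0.00424827 = 0.0652.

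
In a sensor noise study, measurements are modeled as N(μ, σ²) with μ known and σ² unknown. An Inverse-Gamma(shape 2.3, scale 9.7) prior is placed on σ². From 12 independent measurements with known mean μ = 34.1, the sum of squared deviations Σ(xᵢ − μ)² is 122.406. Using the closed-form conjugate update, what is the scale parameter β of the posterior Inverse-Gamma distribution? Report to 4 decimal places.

70.9030

With known mean μ and an Inverse-Gamma(α, β) prior on σ², the Normal likelihood is conjugate: posterior is Inv-Gamma(α + n/2, β + Σ(xᵢ−μ)²/2).
Posterior: Inv-Gamma(2.3 + 12/2, 9.7 + 122.406/2) = Inv-Gamma(8.30, 70.9030).
Posterior β = 70.9030.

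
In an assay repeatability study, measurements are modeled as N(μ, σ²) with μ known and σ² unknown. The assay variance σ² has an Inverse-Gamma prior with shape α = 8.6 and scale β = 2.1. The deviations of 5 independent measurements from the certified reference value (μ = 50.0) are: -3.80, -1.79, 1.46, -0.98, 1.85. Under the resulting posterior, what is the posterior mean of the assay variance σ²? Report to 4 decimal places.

1.4039

With known mean μ and an Inverse-Gamma(α, β) prior on σ², the Normal likelihood is conjugate: posterior is Inv-Gamma(α + n/2, β + Σ(xᵢ−μ)²/2).
Σ(xᵢ−μ)² = (-3.80)² + (-1.79)² + (1.46)² + (-0.98)² + (1.85)² = 24.1586.
Posterior: Inv-Gamma(8.6 + 5/2, 2.1 + 24.1586/2) = Inv-Gamma(11.10, 14.17930).
E[σ²|data] = β/(α−1) = 14.17930/10.10 = 1.4039.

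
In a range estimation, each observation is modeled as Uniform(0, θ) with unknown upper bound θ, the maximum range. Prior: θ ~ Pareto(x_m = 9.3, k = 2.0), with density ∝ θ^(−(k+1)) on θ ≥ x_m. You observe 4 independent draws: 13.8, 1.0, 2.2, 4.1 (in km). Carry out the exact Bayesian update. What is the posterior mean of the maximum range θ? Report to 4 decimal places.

16.5600

A Pareto(scale x_m, shape k) prior on the upper bound θ of Uniform(0, θ) is conjugate: posterior is Pareto(max(x_m, max xᵢ), k + n).
Sample maximum = 13.8; prior scale x_m = 9.3 → posterior scale = max = 13.8.
Posterior shape = 2.0 + 4 = 6.0.
E[θ|data] = k·x_m/(k−1) = 6.0·13.8/5.0 = 16.5600.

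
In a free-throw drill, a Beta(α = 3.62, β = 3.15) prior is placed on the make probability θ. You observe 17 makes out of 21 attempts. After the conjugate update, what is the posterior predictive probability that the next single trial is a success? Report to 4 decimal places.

0.7425

The Beta prior is conjugate to a Binomial/Bernoulli likelihood; the update adds successes to α and failures to β.
Posterior: Beta(α+k, β+n−k) = Beta(3.62+17, 3.15+4) = Beta(20.62, 7.15).
For a single future Bernoulli trial, P(success | data) = α/(α+β) = 0.7425.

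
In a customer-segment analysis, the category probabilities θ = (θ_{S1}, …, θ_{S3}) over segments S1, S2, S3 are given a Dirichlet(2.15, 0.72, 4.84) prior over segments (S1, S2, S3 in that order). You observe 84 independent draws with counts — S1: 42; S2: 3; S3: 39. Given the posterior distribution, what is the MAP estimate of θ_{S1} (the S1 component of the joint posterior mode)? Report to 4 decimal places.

0.4864

The Dirichlet prior is conjugate to the Multinomial likelihood: each posterior αⱼ = prior αⱼ + observed count nⱼ.
Posterior concentration: (44.15, 3.72, 43.84), total = 91.71.
Joint mode component: (α_{S1}−1)/(Σα−K) = 43.15/88.71 = 0.4864.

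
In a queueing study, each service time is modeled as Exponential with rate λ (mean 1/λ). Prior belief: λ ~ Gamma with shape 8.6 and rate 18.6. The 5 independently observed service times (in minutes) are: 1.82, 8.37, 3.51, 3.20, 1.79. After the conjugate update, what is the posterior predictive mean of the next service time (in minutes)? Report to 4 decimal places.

2.9595

With a Gamma(shape α, rate β) prior on the exponential rate λ, the posterior after n observations with total T = Σxᵢ is Gamma(α+n, β+T).
Sum of observations T = 18.69 minutes; n = 5.
Posterior: Gamma(8.6+5, 18.6+18.69) = Gamma(13.6, 37.29).
The predictive distribution for the next observation is Lomax; its mean is β/(α−1) = 37.29/12.6 = 2.9595.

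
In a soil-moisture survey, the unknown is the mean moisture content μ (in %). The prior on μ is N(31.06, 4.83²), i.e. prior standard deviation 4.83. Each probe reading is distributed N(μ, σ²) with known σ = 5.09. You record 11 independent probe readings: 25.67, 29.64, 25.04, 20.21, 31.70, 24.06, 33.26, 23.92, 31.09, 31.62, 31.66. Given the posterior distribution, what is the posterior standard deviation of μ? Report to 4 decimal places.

For Normal data with known variance σ², a Normal(μ₀, σ₀²) prior on μ is conjugate. Posterior precision = 1/σ₀² + n/σ²; posterior mean is the precision-weighted average of μ₀ and x̄.
σ₀² = 4.83² = 23.3289, σ² = 5.09² = 25.9081; σ² + n·σ₀² = 25.9081 + 11·23.3289 = 282.526.
Posterior precision = 1/σ₀² + n/σ² = 1/23.3289 + 11/25.9081 = (σ² + n·σ₀²)/(σ₀²σ²) = 282.526/(23.3289·25.9081); posterior variance σₙ² = σ₀²σ²/(σ² + n·σ₀²) = 23.3289·25.9081/282.526 = 2.139299.
Posterior SD = √σₙ² = √(23.3289·25.9081/282.526) = 1.4626.

1.4626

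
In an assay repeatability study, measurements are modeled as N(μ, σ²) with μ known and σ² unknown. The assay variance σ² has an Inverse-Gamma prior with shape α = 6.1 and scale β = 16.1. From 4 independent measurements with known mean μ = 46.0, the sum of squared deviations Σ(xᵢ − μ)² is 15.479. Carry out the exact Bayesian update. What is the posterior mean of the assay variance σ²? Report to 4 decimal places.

With known mean μ and an Inverse-Gamma(α, β) prior on σ², the Normal likelihood is conjugate: posterior is Inv-Gamma(α + n/2, β + Σ(xᵢ−μ)²/2).
Posterior: Inv-Gamma(6.1 + 4/2, 16.1 + 15.479/2) = Inv-Gamma(8.10, 23.8395).
E[σ²|data] = β/(α−1) = 23.8395/7.10 = 3.3577.

3.3577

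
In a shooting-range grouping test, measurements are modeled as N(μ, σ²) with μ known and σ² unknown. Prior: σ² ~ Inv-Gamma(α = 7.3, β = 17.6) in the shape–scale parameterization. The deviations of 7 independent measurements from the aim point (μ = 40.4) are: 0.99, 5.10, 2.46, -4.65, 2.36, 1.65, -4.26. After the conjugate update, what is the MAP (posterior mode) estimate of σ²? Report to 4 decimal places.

4.9281

With known mean μ and an Inverse-Gamma(α, β) prior on σ², the Normal likelihood is conjugate: posterior is Inv-Gamma(α + n/2, β + Σ(xᵢ−μ)²/2).
Σ(xᵢ−μ)² = (0.99)² + (5.10)² + (2.46)² + (-4.65)² + (2.36)² + (1.65)² + (-4.26)² = 81.1039.
Posterior: Inv-Gamma(7.3 + 7/2, 17.6 + 81.1039/2) = Inv-Gamma(10.80, 58.15195).
Mode = β/(α+1) = 58.15195/11.80 = 4.9281.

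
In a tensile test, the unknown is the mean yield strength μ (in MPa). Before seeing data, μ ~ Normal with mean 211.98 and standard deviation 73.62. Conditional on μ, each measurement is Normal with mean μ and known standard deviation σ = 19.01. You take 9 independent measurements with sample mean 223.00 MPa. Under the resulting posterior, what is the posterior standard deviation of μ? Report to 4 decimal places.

6.3133

For Normal data with known variance σ², a Normal(μ₀, σ₀²) prior on μ is conjugate. Posterior precision = 1/σ₀² + n/σ²; posterior mean is the precision-weighted average of μ₀ and x̄.
σ₀² = 73.62² = 5419.9044, σ² = 19.01² = 361.3801; σ² + n·σ₀² = 361.3801 + 9·5419.9044 = 49140.5197.
Posterior precision = 1/σ₀² + n/σ² = 1/5419.9044 + 9/361.3801 = (σ² + n·σ₀²)/(σ₀²σ²) = 49140.5197/(5419.9044·361.3801); posterior variance σₙ² = σ₀²σ²/(σ² + n·σ₀²) = 5419.9044·361.3801/49140.5197 = 39.858056.
Posterior SD = √σₙ² = √(5419.9044·361.3801/49140.5197) = 6.3133.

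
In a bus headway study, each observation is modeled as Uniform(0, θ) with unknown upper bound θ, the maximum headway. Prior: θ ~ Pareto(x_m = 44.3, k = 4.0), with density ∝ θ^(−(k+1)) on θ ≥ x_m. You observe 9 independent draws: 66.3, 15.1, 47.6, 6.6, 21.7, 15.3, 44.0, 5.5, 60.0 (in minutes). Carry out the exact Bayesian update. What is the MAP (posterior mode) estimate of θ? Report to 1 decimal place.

A Pareto(scale x_m, shape k) prior on the upper bound θ of Uniform(0, θ) is conjugate: posterior is Pareto(max(x_m, max xᵢ), k + n).
Sample maximum = 66.3; prior scale x_m = 44.3 → posterior scale = max = 66.3.
Posterior shape = 4.0 + 9 = 13.0.
The Pareto density is decreasing on [x_m, ∞), so the mode is x_m = 66.3.

66.3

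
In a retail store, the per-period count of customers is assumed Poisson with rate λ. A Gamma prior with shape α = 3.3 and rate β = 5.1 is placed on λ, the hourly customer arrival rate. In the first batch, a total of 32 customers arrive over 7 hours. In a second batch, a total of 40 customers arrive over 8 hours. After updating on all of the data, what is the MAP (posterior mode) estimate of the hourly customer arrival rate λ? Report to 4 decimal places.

With a Gamma(shape α, rate β) prior, the Poisson likelihood is conjugate: the posterior is Gamma(α + ΣXᵢ, β + n).
After batch 1: Gamma(α+S, β+n) = Gamma(3.3+32, 5.1+7) = Gamma(35.3, 12.1).
After batch 2: Gamma(α+S, β+n) = Gamma(35.3+40, 12.1+8) = Gamma(75.3, 20.1).
Mode of Gamma(α,β) for α≥1 is (α−1)/β = 74.3/20.1 = 3.6965.

3.6965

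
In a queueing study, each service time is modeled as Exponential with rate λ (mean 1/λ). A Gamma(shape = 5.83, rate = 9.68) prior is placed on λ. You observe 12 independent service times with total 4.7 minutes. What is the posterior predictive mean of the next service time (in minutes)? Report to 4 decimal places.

With a Gamma(shape α, rate β) prior on the exponential rate λ, the posterior after n observations with total T = Σxᵢ is Gamma(α+n, β+T).
Posterior: Gamma(5.83+12, 9.68+4.7) = Gamma(17.83, 14.38).
The predictive distribution for the next observation is Lomax; its mean is β/(α−1) = 14.38/16.83 = 0.8544.

0.8544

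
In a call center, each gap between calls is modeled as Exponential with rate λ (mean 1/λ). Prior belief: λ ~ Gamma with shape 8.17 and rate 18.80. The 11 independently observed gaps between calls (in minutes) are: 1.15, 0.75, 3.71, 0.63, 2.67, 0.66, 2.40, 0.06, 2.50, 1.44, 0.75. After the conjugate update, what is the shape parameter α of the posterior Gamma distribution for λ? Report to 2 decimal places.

19.17

With a Gamma(shape α, rate β) prior on the exponential rate λ, the posterior after n observations with total T = Σxᵢ is Gamma(α+n, β+T).
Sum of observations T = 16.72 minutes; n = 11.
Posterior: Gamma(8.17+11, 18.80+16.72) = Gamma(19.17, 35.52).
Posterior α = 19.17.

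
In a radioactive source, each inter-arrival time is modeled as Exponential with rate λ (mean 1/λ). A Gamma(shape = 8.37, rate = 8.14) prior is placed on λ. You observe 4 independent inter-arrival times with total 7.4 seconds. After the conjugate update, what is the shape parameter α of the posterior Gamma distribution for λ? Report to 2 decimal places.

With a Gamma(shape α, rate β) prior on the exponential rate λ, the posterior after n observations with total T = Σxᵢ is Gamma(α+n, β+T).
Posterior: Gamma(8.37+4, 8.14+7.4) = Gamma(12.37, 15.54).
Posterior α = 12.37.

12.37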